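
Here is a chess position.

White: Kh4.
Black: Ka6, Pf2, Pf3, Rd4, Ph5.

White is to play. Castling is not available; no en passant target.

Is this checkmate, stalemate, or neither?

neither

White to move; white king on h4.
In check: yes, from the black rook on d4.
Legal moves for White: Kxh5, Kg5, Kh3, Kg3.
White is in check but has 4 legal moves → neither.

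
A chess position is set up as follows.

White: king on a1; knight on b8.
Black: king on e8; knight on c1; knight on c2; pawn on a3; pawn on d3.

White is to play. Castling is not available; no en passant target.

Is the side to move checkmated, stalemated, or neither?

White to move; white king on a1.
In check: yes, from the black knight on c2.
King squares — b1: available; a2: attacked by Nc1; b2: attacked by Pa3.
Legal moves for White: Kb1.
White is in check but has 1 legal move → neither.

neither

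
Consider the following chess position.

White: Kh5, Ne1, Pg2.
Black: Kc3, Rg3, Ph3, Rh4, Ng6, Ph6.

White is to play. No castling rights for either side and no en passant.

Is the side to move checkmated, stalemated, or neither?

checkmate

White to move; white king on h5.
In check: yes, from the black rook on h4.
King squares — g4: attacked by Rg3; h4: attacked by Ng6; g5: attacked by Rg3; g6: attacked by Rg3; h6: attacked by Rh4.
Legal moves for White: none.
In check with no legal moves → checkmate.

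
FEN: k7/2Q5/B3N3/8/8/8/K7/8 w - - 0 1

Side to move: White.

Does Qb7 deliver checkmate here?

yes

After Qb7: black king on a8; in check: yes, from the white queen on b7.
King squares — a7: attacked by Qb7; b7: attacked by Ba6; b8: attacked by Qb7.
Black has no legal moves → checkmate.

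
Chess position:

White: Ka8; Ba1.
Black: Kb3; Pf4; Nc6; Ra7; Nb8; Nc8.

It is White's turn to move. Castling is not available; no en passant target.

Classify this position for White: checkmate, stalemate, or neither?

White to move; white king on a8.
In check: yes, from the black rook on a7.
King squares — a7: attacked by Nc6; b7: attacked by Ra7; b8: attacked by Nc6.
Legal moves for White: none.
In check with no legal moves → checkmate.

checkmate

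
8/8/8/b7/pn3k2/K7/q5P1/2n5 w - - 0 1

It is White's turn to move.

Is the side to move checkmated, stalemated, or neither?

checkmate

White to move; white king on a3.
In check: yes, from the black queen on a2.
King squares — a2: attacked by Nc1; b2: attacked by Qa2; b3: attacked by Nc1; a4: attacked by Qa2; b4: attacked by Ba5.
Legal moves for White: none.
In check with no legal moves → checkmate.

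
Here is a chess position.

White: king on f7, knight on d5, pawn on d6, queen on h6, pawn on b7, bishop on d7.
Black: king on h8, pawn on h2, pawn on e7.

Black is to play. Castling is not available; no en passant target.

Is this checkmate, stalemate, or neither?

checkmate

Black to move; black king on h8.
In check: yes, from the white queen on h6.
King squares — g7: attacked by Qh6; h7: attacked by Qh6; g8: attacked by Kf7.
Legal moves for Black: none.
In check with no legal moves → checkmate.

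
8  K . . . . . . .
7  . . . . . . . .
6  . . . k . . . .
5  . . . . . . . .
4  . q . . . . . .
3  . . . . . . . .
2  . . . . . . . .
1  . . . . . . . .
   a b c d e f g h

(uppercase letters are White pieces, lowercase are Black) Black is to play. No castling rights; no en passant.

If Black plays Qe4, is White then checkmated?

no

After Qe4: white king on a8; in check: yes, from the black queen on e4.
White has 2 legal replies: Kb8, Ka7.
In check but a legal move exists → not checkmate.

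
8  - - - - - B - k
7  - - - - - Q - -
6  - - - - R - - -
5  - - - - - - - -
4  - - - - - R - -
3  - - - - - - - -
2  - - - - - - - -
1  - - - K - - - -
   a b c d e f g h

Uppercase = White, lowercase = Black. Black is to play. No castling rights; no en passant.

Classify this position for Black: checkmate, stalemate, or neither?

stalemate

Black to move; black king on h8.
In check: no.
King squares — g7: attacked by Qf7; h7: attacked by Qf7; g8: attacked by Qf7.
Legal moves for Black: none.
Not in check and no legal moves → stalemate.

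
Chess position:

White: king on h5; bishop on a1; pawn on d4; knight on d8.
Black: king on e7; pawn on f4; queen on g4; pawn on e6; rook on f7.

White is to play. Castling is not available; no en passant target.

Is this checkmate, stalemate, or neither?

neither

White to move; white king on h5.
In check: yes, from the black queen on g4.
King squares — g4: available; h4: attacked by Qg4; g5: attacked by Qg4; g6: attacked by Qg4; h6: available.
Legal moves for White: Kh6, Kxg4.
White is in check but has 2 legal moves → neither.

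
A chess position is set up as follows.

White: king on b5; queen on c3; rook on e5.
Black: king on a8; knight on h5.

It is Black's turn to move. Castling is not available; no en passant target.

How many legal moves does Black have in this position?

7

Black to move; king on a8.
In check: no.
Legal moves: Kb8, Kb7, Ka7, Ng7, Nf6, Nf4, Ng3.
Count: 7.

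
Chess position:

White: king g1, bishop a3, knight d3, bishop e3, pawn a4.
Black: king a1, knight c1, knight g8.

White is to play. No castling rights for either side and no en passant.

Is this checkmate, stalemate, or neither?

neither

White to move; white king on g1.
In check: no.
Legal moves for White include: Ba7, Bh6, Bb6, Bg5, Bec5, Bf4, Bd4+, Bf2, Bd2, Bexc1, Ne5, Nc5, Nf4, Nb4, Nf2, Nb2, Ne1, Nxc1, ... (list truncated; more exist).
White has legal moves and is not in check → neither.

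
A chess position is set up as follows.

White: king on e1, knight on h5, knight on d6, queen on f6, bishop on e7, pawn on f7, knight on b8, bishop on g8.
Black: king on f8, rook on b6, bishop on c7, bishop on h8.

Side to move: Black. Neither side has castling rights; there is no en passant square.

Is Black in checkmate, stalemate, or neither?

Black to move; black king on f8.
In check: yes, from the white bishop on e7.
King squares — e7: attacked by Qf6; f7: attacked by Nd6; g7: attacked by Nh5; e8: attacked by Nd6; g8: attacked by Pf7.
Legal moves for Black: none.
In check with no legal moves → checkmate.

checkmate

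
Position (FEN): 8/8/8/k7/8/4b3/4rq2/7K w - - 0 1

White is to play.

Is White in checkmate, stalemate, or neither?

stalemate

White to move; white king on h1.
In check: no.
King squares — g1: attacked by Qf2; g2: attacked by Qf2; h2: attacked by Qf2.
Legal moves for White: none.
Not in check and no legal moves → stalemate.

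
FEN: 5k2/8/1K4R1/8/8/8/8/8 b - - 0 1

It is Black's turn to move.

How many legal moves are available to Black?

3

Black to move; king on f8.
In check: no.
Legal moves: Ke8, Kf7, Ke7.
Count: 3.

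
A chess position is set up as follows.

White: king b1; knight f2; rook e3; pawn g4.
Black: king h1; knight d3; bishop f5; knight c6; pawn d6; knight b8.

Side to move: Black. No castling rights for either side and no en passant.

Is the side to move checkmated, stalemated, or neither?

Black to move; black king on h1.
In check: yes, from the white knight on f2.
King squares — g1: available; g2: available; h2: available.
Legal moves for Black: Kh2, Kg2, Kg1, Nxf2+.
Black is in check but has 4 legal moves → neither.

neither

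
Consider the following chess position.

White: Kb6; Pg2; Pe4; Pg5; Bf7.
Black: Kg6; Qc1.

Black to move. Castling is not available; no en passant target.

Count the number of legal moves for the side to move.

4

Black to move; king on g6.
In check: yes, from the white bishop on f7.
Legal moves: Kh7, Kg7, Kxf7, Kxg5.
Count: 4.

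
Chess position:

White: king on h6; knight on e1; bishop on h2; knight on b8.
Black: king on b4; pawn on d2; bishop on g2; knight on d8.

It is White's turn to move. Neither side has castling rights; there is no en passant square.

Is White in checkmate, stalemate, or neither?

neither

White to move; white king on h6.
In check: no.
Legal moves for White: Nd7, Nc6+, Na6+, Kh7, Kg7, Kg6, Kh5, Kg5, Bc7, Bd6+, Be5, Bf4, Bg3, Bg1, Nf3, Nd3+, Nxg2, Nc2+.
White has 18 legal moves and is not in check → neither.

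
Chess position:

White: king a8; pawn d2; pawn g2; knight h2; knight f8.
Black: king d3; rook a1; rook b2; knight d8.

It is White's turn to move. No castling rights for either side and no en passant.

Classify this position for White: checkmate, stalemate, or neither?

checkmate

White to move; white king on a8.
In check: yes, from the black rook on a1.
King squares — a7: attacked by Ra1; b7: attacked by Rb2; b8: attacked by Rb2.
Legal moves for White: none.
In check with no legal moves → checkmate.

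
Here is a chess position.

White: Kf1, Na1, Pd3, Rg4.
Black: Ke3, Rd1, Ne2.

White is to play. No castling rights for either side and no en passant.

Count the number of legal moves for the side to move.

White to move; king on f1.
In check: yes, from the black rook on d1.
Legal moves: Kg2.
Count: 1.

1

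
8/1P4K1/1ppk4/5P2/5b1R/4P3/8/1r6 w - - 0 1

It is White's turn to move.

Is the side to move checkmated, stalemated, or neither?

White to move; white king on g7.
In check: no.
Legal moves for White include: Kh8, Kg8, Kf8, Kh7, Kf7, Kg6, Kf6, Rh8, Rh7, Rh6+, Rh5, Rg4, Rxf4, Rh3, Rh2, Rh1, exf4, b8=Q+, ... (list truncated; more exist).
White has legal moves and is not in check → neither.

neither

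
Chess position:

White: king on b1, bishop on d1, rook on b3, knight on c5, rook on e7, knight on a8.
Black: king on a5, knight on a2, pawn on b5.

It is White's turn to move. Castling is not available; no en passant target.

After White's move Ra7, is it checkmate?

After Ra7: black king on a5; in check: yes, from the white rook on a7.
King squares — a4: attacked by Nc5; b4: attacked by Rb3; b5: own pawn; a6: attacked by Nc5; b6: attacked by Na8.
Black has no legal moves → checkmate.

yes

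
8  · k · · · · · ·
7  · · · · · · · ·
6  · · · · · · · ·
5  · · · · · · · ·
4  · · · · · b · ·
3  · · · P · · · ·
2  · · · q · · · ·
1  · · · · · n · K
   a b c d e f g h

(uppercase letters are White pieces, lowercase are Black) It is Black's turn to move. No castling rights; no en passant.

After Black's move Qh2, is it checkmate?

After Qh2: white king on h1; in check: yes, from the black queen on h2.
King squares — g1: attacked by Qh2; g2: attacked by Qh2; h2: attacked by Nf1.
White has no legal moves → checkmate.

yes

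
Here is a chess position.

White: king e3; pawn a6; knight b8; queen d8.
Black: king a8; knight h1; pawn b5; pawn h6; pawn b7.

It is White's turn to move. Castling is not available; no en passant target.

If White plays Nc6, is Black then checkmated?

yes

After Nc6: black king on a8; in check: yes, from the white queen on d8.
King squares — a7: attacked by Nc6; b7: own pawn; b8: attacked by Nc6.
Black has no legal moves → checkmate.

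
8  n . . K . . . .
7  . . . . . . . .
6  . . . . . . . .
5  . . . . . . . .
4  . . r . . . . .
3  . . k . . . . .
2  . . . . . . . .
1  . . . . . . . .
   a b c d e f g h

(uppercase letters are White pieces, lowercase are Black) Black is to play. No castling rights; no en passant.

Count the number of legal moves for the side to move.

Black to move; king on c3.
In check: no.
Legal moves: Nc7, Nb6, Rc8+, Rc7, Rc6, Rc5, Rh4, Rg4, Rf4, Re4, Rd4+, Rb4, Ra4, Kd4, Kb4, Kd3, Kb3, Kd2, Kc2, Kb2.
Count: 20.

20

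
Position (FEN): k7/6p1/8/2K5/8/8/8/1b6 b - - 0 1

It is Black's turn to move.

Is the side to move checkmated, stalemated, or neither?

Black to move; black king on a8.
In check: no.
Legal moves for Black: Kb8, Kb7, Ka7, Bh7, Bg6, Bf5, Be4, Bd3, Bc2, Ba2, g6, g5.
Black has 12 legal moves and is not in check → neither.

neither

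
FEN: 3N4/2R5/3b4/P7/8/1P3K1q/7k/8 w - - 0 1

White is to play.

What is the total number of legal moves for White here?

White to move; king on f3.
In check: yes, from the black queen on h3.
Legal moves: Ke4, Kf2, Ke2.
Count: 3.

3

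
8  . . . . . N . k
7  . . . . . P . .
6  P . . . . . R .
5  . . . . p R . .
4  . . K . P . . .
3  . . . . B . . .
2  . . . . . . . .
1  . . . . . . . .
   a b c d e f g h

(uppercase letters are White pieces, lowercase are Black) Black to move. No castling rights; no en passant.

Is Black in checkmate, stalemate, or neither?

stalemate

Black to move; black king on h8.
In check: no.
King squares — g7: attacked by Rg6; h7: attacked by Nf8; g8: attacked by Rg6.
Legal moves for Black: none.
Not in check and no legal moves → stalemate.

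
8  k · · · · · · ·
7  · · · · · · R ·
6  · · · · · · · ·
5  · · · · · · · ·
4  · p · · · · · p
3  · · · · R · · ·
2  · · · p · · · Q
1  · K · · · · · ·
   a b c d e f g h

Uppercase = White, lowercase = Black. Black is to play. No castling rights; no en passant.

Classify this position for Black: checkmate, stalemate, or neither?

neither

Black to move; black king on a8.
In check: no.
Legal moves for Black: h3, b3, d1=Q+, d1=R+, d1=B, d1=N.
Black has 6 legal moves and is not in check → neither.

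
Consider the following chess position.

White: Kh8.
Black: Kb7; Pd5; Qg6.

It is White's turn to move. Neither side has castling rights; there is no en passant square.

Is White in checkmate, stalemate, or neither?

stalemate

White to move; white king on h8.
In check: no.
King squares — g7: attacked by Qg6; h7: attacked by Qg6; g8: attacked by Qg6.
Legal moves for White: none.
Not in check and no legal moves → stalemate.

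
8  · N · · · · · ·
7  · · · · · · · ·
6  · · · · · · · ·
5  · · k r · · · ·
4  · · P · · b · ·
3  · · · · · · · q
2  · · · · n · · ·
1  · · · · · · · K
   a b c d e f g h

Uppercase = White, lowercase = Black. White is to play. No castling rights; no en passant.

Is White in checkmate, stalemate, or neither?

White to move; white king on h1.
In check: yes, from the black queen on h3.
King squares — g1: attacked by Ne2; g2: attacked by Qh3; h2: attacked by Qh3.
Legal moves for White: none.
In check with no legal moves → checkmate.

checkmate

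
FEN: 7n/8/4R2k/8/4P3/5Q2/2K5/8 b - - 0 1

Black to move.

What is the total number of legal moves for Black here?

4

Black to move; king on h6.
In check: yes, from the white rook on e6.
Legal moves: Kh7, Kg7, Kg5, Ng6.
Count: 4.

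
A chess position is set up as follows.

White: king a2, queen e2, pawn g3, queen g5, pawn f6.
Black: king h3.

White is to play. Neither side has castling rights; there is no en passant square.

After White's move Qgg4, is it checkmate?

yes

After Qgg4: black king on h3; in check: yes, from the white queen on g4.
King squares — g2: attacked by Qe2; h2: attacked by Qe2; g3: attacked by Qg4; g4: attacked by Qe2; h4: attacked by Pg3.
Black has no legal moves → checkmate.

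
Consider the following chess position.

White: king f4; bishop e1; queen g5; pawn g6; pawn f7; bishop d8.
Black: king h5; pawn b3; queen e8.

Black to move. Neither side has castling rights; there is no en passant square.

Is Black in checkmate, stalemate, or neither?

Black to move; black king on h5.
In check: yes, from the white queen on g5.
King squares — g4: attacked by Kf4; h4: attacked by Be1; g5: attacked by Kf4; g6: attacked by Qg5; h6: attacked by Qg5.
Legal moves for Black: none.
In check with no legal moves → checkmate.

checkmate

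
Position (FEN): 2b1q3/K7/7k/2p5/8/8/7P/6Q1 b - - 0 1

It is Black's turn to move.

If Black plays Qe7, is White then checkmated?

no

After Qe7: white king on a7; in check: yes, from the black queen on e7.
White has 3 legal replies: Kb8, Ka8, Kb6.
In check but a legal move exists → not checkmate.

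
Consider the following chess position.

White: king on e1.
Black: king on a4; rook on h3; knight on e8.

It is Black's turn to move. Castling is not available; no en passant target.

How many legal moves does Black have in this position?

Black to move; king on a4.
In check: no.
Legal moves: Ng7, Nc7, Nf6, Nd6, Kb5, Ka5, Kb4, Kb3, Ka3, Rh8, Rh7, Rh6, Rh5, Rh4, Rg3, Rf3, Re3+, Rd3, Rc3, Rb3, Ra3, Rh2, Rh1+.
Count: 23.

23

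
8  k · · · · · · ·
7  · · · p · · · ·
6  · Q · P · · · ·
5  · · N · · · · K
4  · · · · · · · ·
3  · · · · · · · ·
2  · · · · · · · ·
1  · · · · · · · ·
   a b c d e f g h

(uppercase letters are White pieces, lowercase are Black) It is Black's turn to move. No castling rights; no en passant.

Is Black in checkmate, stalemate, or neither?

Black to move; black king on a8.
In check: no.
King squares — a7: attacked by Qb6; b7: attacked by Nc5; b8: attacked by Qb6.
Legal moves for Black: none.
Not in check and no legal moves → stalemate.

stalemate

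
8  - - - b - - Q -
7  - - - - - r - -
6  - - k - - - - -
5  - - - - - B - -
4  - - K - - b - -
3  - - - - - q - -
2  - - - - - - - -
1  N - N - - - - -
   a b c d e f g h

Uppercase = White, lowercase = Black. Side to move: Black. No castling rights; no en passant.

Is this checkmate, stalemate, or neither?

Black to move; black king on c6.
In check: no.
Legal moves for Black include: Be7, Bdc7, Bf6, Bb6, Bdg5, Ba5, Bh4, Rf8, Rh7, Rg7, Re7, Rd7, Rc7, Rb7, Ra7, Rf6, Rxf5, Kc7, ... (list truncated; more exist).
Black has legal moves and is not in check → neither.

neither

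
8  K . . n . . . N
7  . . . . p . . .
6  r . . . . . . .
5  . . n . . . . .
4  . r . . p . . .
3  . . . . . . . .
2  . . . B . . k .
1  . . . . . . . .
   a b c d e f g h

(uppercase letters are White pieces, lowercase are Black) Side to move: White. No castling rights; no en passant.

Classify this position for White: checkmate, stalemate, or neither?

White to move; white king on a8.
In check: yes, from the black rook on a6.
King squares — a7: attacked by Ra6; b7: attacked by Rb4; b8: attacked by Rb4.
Legal moves for White: none.
In check with no legal moves → checkmate.

checkmate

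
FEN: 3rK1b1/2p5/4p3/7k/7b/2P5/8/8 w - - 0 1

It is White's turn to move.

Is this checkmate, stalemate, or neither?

checkmate

White to move; white king on e8.
In check: yes, from the black rook on d8.
King squares — d7: attacked by Rd8; e7: attacked by Bh4; f7: attacked by Bg8; d8: attacked by Bh4; f8: attacked by Rd8.
Legal moves for White: none.
In check with no legal moves → checkmate.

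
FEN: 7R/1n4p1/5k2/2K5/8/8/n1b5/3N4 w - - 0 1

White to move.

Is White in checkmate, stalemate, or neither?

White to move; white king on c5.
In check: yes, from the black knight on b7.
King squares — b4: attacked by Na2; c4: available; d4: available; b5: available; d5: available; b6: available; c6: available; d6: attacked by Nb7.
Legal moves for White: Kc6, Kb6, Kd5, Kb5, Kd4, Kc4.
White is in check but has 6 legal moves → neither.

neither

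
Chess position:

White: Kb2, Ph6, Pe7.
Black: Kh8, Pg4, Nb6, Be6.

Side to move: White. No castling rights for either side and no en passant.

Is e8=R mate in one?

After e8=R: black king on h8; in check: yes, from the white rook on e8.
Black has 2 legal replies: Kh7, Bg8.
In check but a legal move exists → not checkmate.

no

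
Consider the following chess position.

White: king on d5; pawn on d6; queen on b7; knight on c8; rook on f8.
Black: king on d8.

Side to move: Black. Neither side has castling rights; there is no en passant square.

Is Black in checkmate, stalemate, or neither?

checkmate

Black to move; black king on d8.
In check: yes, from the white rook on f8.
King squares — c7: attacked by Pd6; d7: attacked by Qb7; e7: attacked by Pd6; c8: attacked by Qb7; e8: attacked by Rf8.
Legal moves for Black: none.
In check with no legal moves → checkmate.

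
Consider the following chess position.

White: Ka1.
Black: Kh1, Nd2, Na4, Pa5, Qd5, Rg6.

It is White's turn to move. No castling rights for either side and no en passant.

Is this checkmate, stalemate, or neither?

White to move; white king on a1.
In check: no.
King squares — b1: attacked by Nd2; a2: attacked by Qd5; b2: attacked by Na4.
Legal moves for White: none.
Not in check and no legal moves → stalemate.

stalemate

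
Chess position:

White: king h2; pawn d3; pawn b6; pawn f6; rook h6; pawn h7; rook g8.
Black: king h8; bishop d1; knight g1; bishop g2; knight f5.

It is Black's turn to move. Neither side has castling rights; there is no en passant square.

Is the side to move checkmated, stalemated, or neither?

Black to move; black king on h8.
In check: yes, from the white rook on g8.
King squares — g7: attacked by Pf6; h7: attacked by Rh6; g8: attacked by Ph7.
Legal moves for Black: none.
In check with no legal moves → checkmate.

checkmate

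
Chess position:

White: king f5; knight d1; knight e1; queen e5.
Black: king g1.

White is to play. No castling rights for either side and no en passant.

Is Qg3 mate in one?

After Qg3: black king on g1; in check: yes, from the white queen on g3.
Black has 2 legal replies: Kh1, Kf1.
In check but a legal move exists → not checkmate.

no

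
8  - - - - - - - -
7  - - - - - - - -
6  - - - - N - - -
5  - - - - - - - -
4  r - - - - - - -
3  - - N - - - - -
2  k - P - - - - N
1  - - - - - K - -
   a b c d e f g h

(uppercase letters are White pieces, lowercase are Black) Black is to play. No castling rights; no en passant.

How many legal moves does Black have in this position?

3

Black to move; king on a2.
In check: yes, from the white knight on c3.
Legal moves: Ka3, Kb2, Ka1.
Count: 3.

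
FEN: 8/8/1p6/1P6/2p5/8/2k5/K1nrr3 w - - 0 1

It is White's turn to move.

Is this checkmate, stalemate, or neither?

White to move; white king on a1.
In check: no.
King squares — b1: attacked by Kc2; a2: attacked by Nc1; b2: attacked by Kc2.
Legal moves for White: none.
Not in check and no legal moves → stalemate.

stalemate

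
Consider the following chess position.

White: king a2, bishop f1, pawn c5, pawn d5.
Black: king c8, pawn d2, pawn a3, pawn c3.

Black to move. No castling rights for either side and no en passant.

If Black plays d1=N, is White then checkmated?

no

After d1=N: white king on a2; in check: no.
White is not in check, so this cannot be checkmate.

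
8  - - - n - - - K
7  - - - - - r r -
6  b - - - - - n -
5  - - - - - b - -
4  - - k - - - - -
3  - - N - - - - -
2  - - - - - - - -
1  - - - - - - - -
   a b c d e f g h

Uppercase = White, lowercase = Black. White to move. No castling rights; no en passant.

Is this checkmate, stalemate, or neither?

White to move; white king on h8.
In check: yes, from the black knight on g6.
King squares — g7: attacked by Rf7; h7: attacked by Rg7; g8: attacked by Rg7.
Legal moves for White: none.
In check with no legal moves → checkmate.

checkmate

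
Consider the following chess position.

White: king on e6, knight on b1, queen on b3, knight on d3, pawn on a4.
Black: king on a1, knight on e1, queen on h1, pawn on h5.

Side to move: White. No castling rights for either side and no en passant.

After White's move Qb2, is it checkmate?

yes

After Qb2: black king on a1; in check: yes, from the white queen on b2.
King squares — b1: attacked by Qb2; a2: attacked by Qb2; b2: attacked by Nd3.
Black has no legal moves → checkmate.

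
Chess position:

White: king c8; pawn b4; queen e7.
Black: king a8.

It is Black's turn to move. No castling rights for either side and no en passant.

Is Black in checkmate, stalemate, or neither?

stalemate

Black to move; black king on a8.
In check: no.
King squares — a7: attacked by Qe7; b7: attacked by Qe7; b8: attacked by Kc8.
Legal moves for Black: none.
Not in check and no legal moves → stalemate.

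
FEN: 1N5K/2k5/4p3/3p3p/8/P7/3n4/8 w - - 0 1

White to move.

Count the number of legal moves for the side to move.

7

White to move; king on h8.
In check: no.
Legal moves: Kg8, Kh7, Kg7, Nd7, Nc6, Na6+, a4.
Count: 7.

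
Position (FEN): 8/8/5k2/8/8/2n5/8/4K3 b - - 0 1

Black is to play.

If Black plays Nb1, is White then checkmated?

After Nb1: white king on e1; in check: no.
White is not in check, so this cannot be checkmate.

no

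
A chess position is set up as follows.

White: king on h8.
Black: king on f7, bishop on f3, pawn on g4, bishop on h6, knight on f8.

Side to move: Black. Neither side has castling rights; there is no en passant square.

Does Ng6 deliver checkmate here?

no

After Ng6: white king on h8; in check: yes, from the black knight on g6.
White has 1 legal reply: Kh7.
In check but a legal move exists → not checkmate.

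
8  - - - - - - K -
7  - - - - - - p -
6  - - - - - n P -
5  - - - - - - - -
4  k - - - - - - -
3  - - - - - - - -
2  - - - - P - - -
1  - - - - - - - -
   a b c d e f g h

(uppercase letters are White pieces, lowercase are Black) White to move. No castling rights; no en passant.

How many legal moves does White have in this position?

White to move; king on g8.
In check: yes, from the black knight on f6.
Legal moves: Kh8, Kf8, Kxg7, Kf7.
Count: 4.

4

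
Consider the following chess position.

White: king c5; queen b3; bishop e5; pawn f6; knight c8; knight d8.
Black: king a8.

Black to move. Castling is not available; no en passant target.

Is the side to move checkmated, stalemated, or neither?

stalemate

Black to move; black king on a8.
In check: no.
King squares — a7: attacked by Nc8; b7: attacked by Qb3; b8: attacked by Qb3.
Legal moves for Black: none.
Not in check and no legal moves → stalemate.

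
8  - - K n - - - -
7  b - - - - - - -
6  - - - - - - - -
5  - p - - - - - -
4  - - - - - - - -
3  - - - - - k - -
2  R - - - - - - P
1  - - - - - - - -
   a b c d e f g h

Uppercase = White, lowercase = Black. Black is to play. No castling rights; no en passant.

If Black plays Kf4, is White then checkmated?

After Kf4: white king on c8; in check: no.
White is not in check, so this cannot be checkmate.

no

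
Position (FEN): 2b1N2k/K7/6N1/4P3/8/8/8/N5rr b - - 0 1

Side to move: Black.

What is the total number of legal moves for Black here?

Black to move; king on h8.
In check: yes, from the white knight on g6.
Legal moves: Kg8, Kh7, Rxg6.
Count: 3.

3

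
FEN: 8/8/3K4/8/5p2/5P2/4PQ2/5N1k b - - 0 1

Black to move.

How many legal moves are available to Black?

Black to move; king on h1.
In check: no.
Legal moves: none.
Count: 0.

0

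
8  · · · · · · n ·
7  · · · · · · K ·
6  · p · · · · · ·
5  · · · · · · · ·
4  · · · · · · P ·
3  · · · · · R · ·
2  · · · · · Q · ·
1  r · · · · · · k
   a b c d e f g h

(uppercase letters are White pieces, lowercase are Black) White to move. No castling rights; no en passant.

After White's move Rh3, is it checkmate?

yes

After Rh3: black king on h1; in check: yes, from the white rook on h3.
King squares — g1: attacked by Qf2; g2: attacked by Qf2; h2: attacked by Qf2.
Black has no legal moves → checkmate.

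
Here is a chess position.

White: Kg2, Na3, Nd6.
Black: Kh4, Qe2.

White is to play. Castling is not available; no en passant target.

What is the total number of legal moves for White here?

2

White to move; king on g2.
In check: yes, from the black queen on e2.
Legal moves: Kh1, Kg1.
Count: 2.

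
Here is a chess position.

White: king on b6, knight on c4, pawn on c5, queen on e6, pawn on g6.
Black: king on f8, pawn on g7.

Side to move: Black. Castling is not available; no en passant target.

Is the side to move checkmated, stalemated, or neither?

stalemate

Black to move; black king on f8.
In check: no.
King squares — e7: attacked by Qe6; f7: attacked by Qe6; g7: own pawn; e8: attacked by Qe6; g8: attacked by Qe6.
Legal moves for Black: none.
Not in check and no legal moves → stalemate.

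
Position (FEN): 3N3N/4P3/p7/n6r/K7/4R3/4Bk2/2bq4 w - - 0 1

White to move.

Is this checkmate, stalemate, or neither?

neither

White to move; white king on a4.
In check: yes, from the black queen on d1.
King squares — a3: attacked by Bc1; b3: attacked by Qd1; b4: available; a5: attacked by Rh5; b5: attacked by Rh5.
Legal moves for White: Kb4, Rb3, Bxd1.
White is in check but has 3 legal moves → neither.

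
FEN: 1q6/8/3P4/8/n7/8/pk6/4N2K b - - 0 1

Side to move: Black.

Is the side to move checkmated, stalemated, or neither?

Black to move; black king on b2.
In check: no.
Legal moves for Black include: Qh8+, Qg8, Qf8, Qe8, Qd8, Qc8, Qa8+, Qc7, Qb7+, Qa7, Qxd6, Qb6, Qb5, Qb4, Qb3, Nb6, Nc5, Nc3, ... (list truncated; more exist).
Black has legal moves and is not in check → neither.

neither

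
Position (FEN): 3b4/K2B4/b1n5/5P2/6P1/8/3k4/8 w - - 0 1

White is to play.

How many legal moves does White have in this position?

White to move; king on a7.
In check: yes, from the black knight on c6.
Legal moves: Ka8, Kxa6, Bxc6.
Count: 3.

3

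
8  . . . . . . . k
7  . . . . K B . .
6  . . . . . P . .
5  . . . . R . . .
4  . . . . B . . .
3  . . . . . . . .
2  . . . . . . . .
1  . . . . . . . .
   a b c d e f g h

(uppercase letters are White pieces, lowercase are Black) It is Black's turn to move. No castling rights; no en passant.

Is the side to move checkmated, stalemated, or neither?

stalemate

Black to move; black king on h8.
In check: no.
King squares — g7: attacked by Pf6; h7: attacked by Be4; g8: attacked by Bf7.
Legal moves for Black: none.
Not in check and no legal moves → stalemate.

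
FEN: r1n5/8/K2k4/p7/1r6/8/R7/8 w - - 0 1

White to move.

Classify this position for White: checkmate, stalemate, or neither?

checkmate

White to move; white king on a6.
In check: yes, from the black rook on a8.
King squares — a5: attacked by Ra8; b5: attacked by Rb4; b6: attacked by Rb4; a7: attacked by Ra8; b7: attacked by Rb4.
Legal moves for White: none.
In check with no legal moves → checkmate.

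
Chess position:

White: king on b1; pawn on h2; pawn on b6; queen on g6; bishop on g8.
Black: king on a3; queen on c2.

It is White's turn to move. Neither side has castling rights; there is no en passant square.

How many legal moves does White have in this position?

3

White to move; king on b1.
In check: yes, from the black queen on c2.
Legal moves: Kxc2, Ka1, Qxc2.
Count: 3.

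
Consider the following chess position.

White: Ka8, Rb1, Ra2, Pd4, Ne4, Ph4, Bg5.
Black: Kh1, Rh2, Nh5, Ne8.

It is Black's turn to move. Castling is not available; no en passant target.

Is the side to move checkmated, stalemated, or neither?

checkmate

Black to move; black king on h1.
In check: yes, from the white rook on b1.
King squares — g1: attacked by Rb1; g2: attacked by Ra2; h2: own rook.
Legal moves for Black: none.
In check with no legal moves → checkmate.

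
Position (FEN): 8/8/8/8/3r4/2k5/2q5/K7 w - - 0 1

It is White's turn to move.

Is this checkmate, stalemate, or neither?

stalemate

White to move; white king on a1.
In check: no.
King squares — b1: attacked by Qc2; a2: attacked by Qc2; b2: attacked by Qc2.
Legal moves for White: none.
Not in check and no legal moves → stalemate.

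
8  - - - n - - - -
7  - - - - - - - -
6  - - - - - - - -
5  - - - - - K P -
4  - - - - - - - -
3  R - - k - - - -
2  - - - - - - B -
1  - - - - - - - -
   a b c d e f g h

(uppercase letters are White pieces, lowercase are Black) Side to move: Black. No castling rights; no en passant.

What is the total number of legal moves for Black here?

Black to move; king on d3.
In check: yes, from the white rook on a3.
Legal moves: Kd4, Kc4, Ke2, Kd2, Kc2.
Count: 5.

5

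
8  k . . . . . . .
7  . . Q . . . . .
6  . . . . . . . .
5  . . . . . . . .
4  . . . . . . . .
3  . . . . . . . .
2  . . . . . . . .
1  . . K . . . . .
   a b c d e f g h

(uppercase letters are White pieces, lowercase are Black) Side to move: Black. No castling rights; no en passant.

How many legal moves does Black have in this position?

Black to move; king on a8.
In check: no.
Legal moves: none.
Count: 0.

0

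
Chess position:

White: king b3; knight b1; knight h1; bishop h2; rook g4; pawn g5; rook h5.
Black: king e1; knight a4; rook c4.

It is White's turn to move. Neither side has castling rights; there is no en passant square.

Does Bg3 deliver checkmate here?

no

After Bg3: black king on e1; in check: yes, from the white bishop on g3.
Black has 3 legal replies: Ke2, Kf1, Kd1.
In check but a legal move exists → not checkmate.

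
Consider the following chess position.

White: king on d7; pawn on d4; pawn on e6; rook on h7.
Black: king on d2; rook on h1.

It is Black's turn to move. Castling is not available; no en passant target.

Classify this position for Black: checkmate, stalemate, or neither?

Black to move; black king on d2.
In check: no.
Legal moves for Black include: Ke3, Kd3, Kc3, Ke2, Kc2, Ke1, Kd1, Kc1, Rxh7+, Rh6, Rh5, Rh4, Rh3, Rh2, Rg1, Rf1, Re1, Rd1, ... (list truncated; more exist).
Black has legal moves and is not in check → neither.

neither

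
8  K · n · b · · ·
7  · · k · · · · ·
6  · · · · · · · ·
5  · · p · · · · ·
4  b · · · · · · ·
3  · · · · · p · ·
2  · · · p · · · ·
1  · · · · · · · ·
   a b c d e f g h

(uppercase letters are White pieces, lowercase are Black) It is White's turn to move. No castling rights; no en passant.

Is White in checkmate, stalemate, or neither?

stalemate

White to move; white king on a8.
In check: no.
King squares — a7: attacked by Nc8; b7: attacked by Kc7; b8: attacked by Kc7.
Legal moves for White: none.
Not in check and no legal moves → stalemate.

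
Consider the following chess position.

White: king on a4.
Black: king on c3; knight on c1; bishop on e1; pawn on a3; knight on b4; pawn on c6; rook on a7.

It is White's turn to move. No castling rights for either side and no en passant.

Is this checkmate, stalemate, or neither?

White to move; white king on a4.
In check: yes, from the black rook on a7.
King squares — a3: attacked by Ra7; b3: attacked by Nc1; b4: attacked by Kc3; a5: attacked by Ra7; b5: attacked by Pc6.
Legal moves for White: none.
In check with no legal moves → checkmate.

checkmate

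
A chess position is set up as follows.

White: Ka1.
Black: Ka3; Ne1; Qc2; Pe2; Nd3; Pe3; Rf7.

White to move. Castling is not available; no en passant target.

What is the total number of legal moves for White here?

0

White to move; king on a1.
In check: no.
Legal moves: none.
Count: 0.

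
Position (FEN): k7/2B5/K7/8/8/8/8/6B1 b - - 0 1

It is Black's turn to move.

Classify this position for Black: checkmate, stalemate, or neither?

Black to move; black king on a8.
In check: no.
King squares — a7: attacked by Bg1; b7: attacked by Ka6; b8: attacked by Bc7.
Legal moves for Black: none.
Not in check and no legal moves → stalemate.

stalemate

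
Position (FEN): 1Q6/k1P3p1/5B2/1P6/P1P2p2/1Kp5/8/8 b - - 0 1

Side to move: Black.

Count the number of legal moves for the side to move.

Black to move; king on a7.
In check: yes, from the white queen on b8.
Legal moves: none.
Count: 0.

0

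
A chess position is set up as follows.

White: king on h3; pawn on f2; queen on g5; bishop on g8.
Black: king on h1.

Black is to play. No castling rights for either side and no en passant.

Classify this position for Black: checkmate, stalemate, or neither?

Black to move; black king on h1.
In check: no.
King squares — g1: attacked by Qg5; g2: attacked by Kh3; h2: attacked by Kh3.
Legal moves for Black: none.
Not in check and no legal moves → stalemate.

stalemate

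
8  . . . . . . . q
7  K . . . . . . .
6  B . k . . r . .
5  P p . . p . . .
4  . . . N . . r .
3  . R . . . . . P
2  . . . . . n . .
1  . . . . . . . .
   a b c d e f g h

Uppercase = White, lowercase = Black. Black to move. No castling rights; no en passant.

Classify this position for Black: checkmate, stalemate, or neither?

Black to move; black king on c6.
In check: yes, from the white knight on d4.
Legal moves for Black: Kd7, Kc7, Kd6, Kd5, Kc5, Rxd4, exd4.
Black is in check but has 7 legal moves → neither.

neither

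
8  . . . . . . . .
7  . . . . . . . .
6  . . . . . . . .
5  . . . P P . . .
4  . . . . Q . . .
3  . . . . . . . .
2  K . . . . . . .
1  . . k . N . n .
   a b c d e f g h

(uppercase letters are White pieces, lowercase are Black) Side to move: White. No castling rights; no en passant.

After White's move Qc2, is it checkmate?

yes

After Qc2: black king on c1; in check: yes, from the white queen on c2.
King squares — b1: attacked by Ka2; d1: attacked by Qc2; b2: attacked by Ka2; c2: attacked by Ne1; d2: attacked by Qc2.
Black has no legal moves → checkmate.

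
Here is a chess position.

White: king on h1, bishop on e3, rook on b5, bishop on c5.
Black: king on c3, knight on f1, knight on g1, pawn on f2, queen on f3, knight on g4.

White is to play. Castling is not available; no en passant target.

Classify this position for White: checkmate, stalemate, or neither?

White to move; white king on h1.
In check: yes, from the black queen on f3.
King squares — g1: attacked by Pf2; g2: attacked by Qf3; h2: attacked by Nf1.
Legal moves for White: none.
In check with no legal moves → checkmate.

checkmate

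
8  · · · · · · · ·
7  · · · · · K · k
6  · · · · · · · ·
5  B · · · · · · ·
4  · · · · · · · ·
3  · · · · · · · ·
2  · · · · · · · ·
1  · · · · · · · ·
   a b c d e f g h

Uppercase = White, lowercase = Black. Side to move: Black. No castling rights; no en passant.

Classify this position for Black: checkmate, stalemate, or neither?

neither

Black to move; black king on h7.
In check: no.
Legal moves for Black: Kh8, Kh6.
Black has 2 legal moves and is not in check → neither.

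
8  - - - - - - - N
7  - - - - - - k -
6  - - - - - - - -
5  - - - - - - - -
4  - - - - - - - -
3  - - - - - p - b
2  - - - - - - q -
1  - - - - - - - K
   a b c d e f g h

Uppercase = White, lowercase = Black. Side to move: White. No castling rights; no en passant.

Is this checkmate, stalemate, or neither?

checkmate

White to move; white king on h1.
In check: yes, from the black queen on g2.
King squares — g1: attacked by Qg2; g2: attacked by Pf3; h2: attacked by Qg2.
Legal moves for White: none.
In check with no legal moves → checkmate.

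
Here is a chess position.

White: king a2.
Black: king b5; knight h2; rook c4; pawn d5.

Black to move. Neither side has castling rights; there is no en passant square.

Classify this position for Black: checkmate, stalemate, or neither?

Black to move; black king on b5.
In check: no.
Legal moves for Black include: Kc6, Kb6, Ka6, Kc5, Ka5, Kb4, Ka4, Rc8, Rc7, Rc6, Rc5, Rh4, Rg4, Rf4, Re4, Rd4, Rb4, Ra4+, ... (list truncated; more exist).
Black has legal moves and is not in check → neither.

neither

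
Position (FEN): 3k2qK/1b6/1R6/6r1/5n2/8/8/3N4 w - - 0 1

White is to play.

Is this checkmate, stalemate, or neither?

White to move; white king on h8.
In check: yes, from the black queen on g8.
King squares — g7: attacked by Rg5; h7: attacked by Qg8; g8: attacked by Rg5.
Legal moves for White: none.
In check with no legal moves → checkmate.

checkmate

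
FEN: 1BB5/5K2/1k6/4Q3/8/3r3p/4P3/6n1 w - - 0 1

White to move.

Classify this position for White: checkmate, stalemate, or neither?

White to move; white king on f7.
In check: no.
Legal moves for White include: Bd7, Bb7, Be6, Ba6, Bf5, Bg4, Bxh3, Bc7+, Ba7+, Bd6, Kg8, Kf8, Ke8, Kg7, Ke7, Kg6, Kf6, Ke6, ... (list truncated; more exist).
White has legal moves and is not in check → neither.

neither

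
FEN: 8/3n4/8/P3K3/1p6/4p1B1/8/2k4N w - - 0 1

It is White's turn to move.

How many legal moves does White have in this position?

7

White to move; king on e5.
In check: yes, from the black knight on d7.
Legal moves: Ke6, Kd6, Kf5, Kd5, Kf4, Ke4, Kd4.
Count: 7.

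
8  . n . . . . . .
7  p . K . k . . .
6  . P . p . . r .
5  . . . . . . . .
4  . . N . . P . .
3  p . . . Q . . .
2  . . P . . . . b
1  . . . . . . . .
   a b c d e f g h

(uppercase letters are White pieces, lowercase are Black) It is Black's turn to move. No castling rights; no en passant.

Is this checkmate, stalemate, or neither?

Black to move; black king on e7.
In check: yes, from the white queen on e3.
Legal moves for Black: Kf8, Kf7, Kf6, Re6.
Black is in check but has 4 legal moves → neither.

neither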